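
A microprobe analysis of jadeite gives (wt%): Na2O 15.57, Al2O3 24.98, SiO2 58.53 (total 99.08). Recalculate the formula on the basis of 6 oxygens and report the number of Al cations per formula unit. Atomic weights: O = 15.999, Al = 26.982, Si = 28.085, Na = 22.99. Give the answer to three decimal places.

Na2O (M=61.979): mol = 0.25121; Na = 0.50242, O = 0.25121.
Al2O3 (M=101.961): mol = 0.24500; Al = 0.49000, O = 0.73500.
SiO2 (M=60.083): mol = 0.97415; Si = 0.97415, O = 1.94830.
ΣO = 2.93451; factor = 6/ΣO = 2.04463.
Al apfu = 0.49000 × 2.04463 = 1.002.

1.002 Al apfu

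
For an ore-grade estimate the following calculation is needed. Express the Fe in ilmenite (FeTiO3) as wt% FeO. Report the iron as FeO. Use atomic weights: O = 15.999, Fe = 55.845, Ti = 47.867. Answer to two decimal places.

M(FeTiO3) = 151.709 g/mol; M(FeO) = 71.844 g/mol.
Moles FeO per formula unit = 1 Fe ÷ 1 = 1.0000.
FeO fraction = (1.0000 × 71.844) / 151.709 = 71.844/151.709 = 0.4736.

47.36 wt%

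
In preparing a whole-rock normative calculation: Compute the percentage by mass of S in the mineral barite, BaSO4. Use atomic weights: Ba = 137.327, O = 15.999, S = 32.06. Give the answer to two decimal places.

13.74 wt%

M(BaSO4) = 233.383 g/mol.
S contributes 1 × 32.06 = 32.060 g per mole.
32.060/233.383 = 0.1374 → 13.74%.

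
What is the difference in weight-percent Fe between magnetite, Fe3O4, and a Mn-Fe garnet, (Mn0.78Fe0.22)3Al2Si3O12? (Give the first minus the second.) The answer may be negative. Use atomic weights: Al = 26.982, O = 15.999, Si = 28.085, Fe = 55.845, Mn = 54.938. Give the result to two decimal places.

M(Fe3O4) = 231.531 g/mol, so wt% Fe = 167.535/231.531 × 100 = 72.36%.
M((Mn0.78Fe0.22)3Al2Si3O12) = 495.620 g/mol, so wt% Fe = 36.858/495.620 × 100 = 7.44%.
72.36 − 7.44 = 64.92 pp.

64.92 percentage points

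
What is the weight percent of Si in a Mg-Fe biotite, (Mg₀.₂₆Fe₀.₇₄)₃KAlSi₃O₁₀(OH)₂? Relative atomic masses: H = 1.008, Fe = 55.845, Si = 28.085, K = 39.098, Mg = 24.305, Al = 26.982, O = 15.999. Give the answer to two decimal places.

Molar mass of (Mg₀.₂₆Fe₀.₇₄)₃KAlSi₃O₁₀(OH)₂: 0.78·24.305 + 2.22·55.845 + 1·39.098 + 1·26.982 + 3·28.085 + 12·15.999 + 2·1.008 = 487.273 g/mol.
Mass of Si per formula unit: 3 × 28.085 = 84.255 g.
Weight fraction Si = 84.255 / 487.273 = 0.1729.

17.29 wt%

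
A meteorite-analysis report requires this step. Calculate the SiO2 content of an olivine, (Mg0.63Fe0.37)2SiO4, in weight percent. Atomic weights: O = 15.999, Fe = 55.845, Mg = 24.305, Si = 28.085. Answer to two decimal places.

Formula mass = 164.031 g/mol.
1 Si → 1.0000 mol SiO2 per formula unit; M(SiO2) = 60.083, so SiO2 mass = 60.083 g.
60.083/164.031 × 100 = 36.63 wt%.

36.63 wt%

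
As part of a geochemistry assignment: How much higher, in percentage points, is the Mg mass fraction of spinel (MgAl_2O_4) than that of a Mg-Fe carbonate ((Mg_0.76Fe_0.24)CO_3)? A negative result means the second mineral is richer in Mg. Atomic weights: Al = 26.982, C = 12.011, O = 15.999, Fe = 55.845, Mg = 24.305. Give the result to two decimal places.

M(MgAl_2O_4) = 142.265 g/mol, so wt% Mg = 24.305/142.265 × 100 = 17.08%.
M((Mg_0.76Fe_0.24)CO_3) = 91.883 g/mol, so wt% Mg = 18.472/91.883 × 100 = 20.10%.
17.08 − 20.10 = -3.02 pp.

-3.02 percentage points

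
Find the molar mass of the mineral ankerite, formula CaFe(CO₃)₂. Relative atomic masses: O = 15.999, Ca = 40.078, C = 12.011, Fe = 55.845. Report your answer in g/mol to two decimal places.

The formula mass is the sum 1*40.078 + 1*55.845 + 2*12.011 + 6*15.999.

215.94 g/mol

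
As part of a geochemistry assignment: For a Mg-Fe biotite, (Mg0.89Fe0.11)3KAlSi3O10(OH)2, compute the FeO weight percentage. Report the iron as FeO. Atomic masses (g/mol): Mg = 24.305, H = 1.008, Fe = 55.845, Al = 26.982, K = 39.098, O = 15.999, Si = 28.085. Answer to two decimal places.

5.54 wt%

M((Mg0.89Fe0.11)3KAlSi3O10(OH)2) = 427.662 g/mol; M(FeO) = 71.844 g/mol.
Moles FeO per formula unit = 0.33 Fe ÷ 1 = 0.3300.
FeO fraction = (0.3300 × 71.844) / 427.662 = 23.709/427.662 = 0.0554.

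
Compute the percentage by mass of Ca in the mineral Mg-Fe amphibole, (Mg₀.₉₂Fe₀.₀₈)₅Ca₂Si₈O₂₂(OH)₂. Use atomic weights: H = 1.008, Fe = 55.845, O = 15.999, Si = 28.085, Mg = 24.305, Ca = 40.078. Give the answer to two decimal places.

Molar mass of (Mg₀.₉₂Fe₀.₀₈)₅Ca₂Si₈O₂₂(OH)₂: 4.60·24.305 + 0.40·55.845 + 2·40.078 + 8·28.085 + 24·15.999 + 2·1.008 = 824.969 g/mol.
Mass of Ca per formula unit: 2 × 40.078 = 80.156 g.
Weight fraction Ca = 80.156 / 824.969 = 0.0972.

9.72 wt%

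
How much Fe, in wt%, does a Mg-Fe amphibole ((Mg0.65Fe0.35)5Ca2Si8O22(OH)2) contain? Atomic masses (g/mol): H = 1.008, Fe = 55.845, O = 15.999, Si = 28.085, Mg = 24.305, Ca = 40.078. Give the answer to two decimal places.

11.26 wt%

Formula mass = 3.25*24.305 + 1.75*55.845 + 2*40.078 + 8*28.085 + 24*15.999 + 2*1.008 = 867.548 g/mol, of which 97.729 g is Fe.
So Fe makes up 97.729/867.548 = 0.1126 of the mass, i.e. 11.26%.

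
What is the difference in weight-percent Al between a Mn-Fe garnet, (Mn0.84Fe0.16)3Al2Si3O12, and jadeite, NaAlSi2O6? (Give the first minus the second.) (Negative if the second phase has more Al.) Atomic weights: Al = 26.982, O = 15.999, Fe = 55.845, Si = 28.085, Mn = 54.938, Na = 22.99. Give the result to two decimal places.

-2.46 percentage points

M((Mn0.84Fe0.16)3Al2Si3O12) = 495.456 g/mol, so wt% Al = 53.964/495.456 × 100 = 10.89%.
M(NaAlSi2O6) = 202.136 g/mol, so wt% Al = 26.982/202.136 × 100 = 13.35%.
10.89 − 13.35 = -2.46 pp.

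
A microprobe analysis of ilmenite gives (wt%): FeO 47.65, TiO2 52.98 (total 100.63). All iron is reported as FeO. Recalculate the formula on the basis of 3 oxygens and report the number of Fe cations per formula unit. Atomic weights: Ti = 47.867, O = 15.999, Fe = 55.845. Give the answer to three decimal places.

47.65 wt% FeO ÷ 71.844 g/mol = 0.66324 mol, giving 0.66324 Fe and 0.66324 O.
52.98 wt% TiO2 ÷ 79.865 g/mol = 0.66337 mol, giving 0.66337 Ti and 1.32674 O.
Oxygen sums to 1.98998; scaling by 3/1.98998 = 1.50755 puts the formula on 3 O.
Fe: 0.66324 × 1.50755 = 1.000 atoms per formula unit.

1.000 Fe apfu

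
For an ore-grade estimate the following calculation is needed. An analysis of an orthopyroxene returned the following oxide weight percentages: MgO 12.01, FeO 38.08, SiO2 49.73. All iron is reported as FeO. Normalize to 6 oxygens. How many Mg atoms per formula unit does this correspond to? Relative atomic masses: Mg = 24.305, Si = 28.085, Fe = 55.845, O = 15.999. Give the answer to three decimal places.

MgO (M=40.304): mol = 0.29799; Mg = 0.29799, O = 0.29799.
FeO (M=71.844): mol = 0.53004; Fe = 0.53004, O = 0.53004.
SiO2 (M=60.083): mol = 0.82769; Si = 0.82769, O = 1.65538.
ΣO = 2.48341; factor = 6/ΣO = 2.41603.
Mg apfu = 0.29799 × 2.41603 = 0.720.

0.720 Mg apfu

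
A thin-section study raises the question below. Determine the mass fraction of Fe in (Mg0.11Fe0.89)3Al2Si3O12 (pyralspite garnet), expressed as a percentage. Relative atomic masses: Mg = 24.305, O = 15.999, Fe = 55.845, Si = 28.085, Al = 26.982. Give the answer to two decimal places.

30.60 mass %

M((Mg0.11Fe0.89)3Al2Si3O12) = 487.334 g/mol.
Fe contributes 2.67 × 55.845 = 149.106 g per mole.
149.106/487.334 = 0.3060 → 30.60%.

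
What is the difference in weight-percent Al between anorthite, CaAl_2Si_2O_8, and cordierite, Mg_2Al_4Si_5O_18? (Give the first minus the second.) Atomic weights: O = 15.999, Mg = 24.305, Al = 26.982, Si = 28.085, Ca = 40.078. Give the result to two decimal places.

First mineral: 53.964 g Al in 278.204 g formula = 19.40 wt% Al.
Second mineral: 107.928 g Al in 584.945 g formula = 18.45 wt% Al.
19.40% − 18.45% gives a difference of 0.95 percentage points.

0.95 percentage points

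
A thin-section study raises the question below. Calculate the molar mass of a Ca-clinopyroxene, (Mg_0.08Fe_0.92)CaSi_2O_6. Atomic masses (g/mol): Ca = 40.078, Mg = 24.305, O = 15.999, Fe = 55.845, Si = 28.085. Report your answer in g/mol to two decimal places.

M = 0.08(24.305) + 0.92(55.845) + 1(40.078) + 2(28.085) + 6(15.999)

245.56 g/mol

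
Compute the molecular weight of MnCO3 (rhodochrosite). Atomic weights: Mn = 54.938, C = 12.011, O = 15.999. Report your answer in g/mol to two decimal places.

M = 1(54.938) + 1(12.011) + 3(15.999)

114.95 g/mol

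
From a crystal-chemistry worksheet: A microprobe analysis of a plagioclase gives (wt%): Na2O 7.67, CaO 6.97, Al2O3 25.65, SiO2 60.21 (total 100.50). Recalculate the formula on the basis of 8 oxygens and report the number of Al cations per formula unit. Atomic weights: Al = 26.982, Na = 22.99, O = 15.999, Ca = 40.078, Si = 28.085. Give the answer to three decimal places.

Na2O (M=61.979): mol = 0.12375; Na = 0.24750, O = 0.12375.
CaO (M=56.077): mol = 0.12429; Ca = 0.12429, O = 0.12429.
Al2O3 (M=101.961): mol = 0.25157; Al = 0.50314, O = 0.75471.
SiO2 (M=60.083): mol = 1.00211; Si = 1.00211, O = 2.00422.
ΣO = 3.00697; factor = 8/ΣO = 2.66049.
Al apfu = 0.50314 × 2.66049 = 1.339.

1.339 Al apfu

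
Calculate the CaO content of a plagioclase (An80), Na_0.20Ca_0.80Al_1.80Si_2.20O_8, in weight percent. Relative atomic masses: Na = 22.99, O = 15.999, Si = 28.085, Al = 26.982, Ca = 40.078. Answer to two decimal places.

16.31 wt%

Molar mass of Na_0.20Ca_0.80Al_1.80Si_2.20O_8 = 0.20*22.99 + 0.80*40.078 + 1.80*26.982 + 2.20*28.085 + 8*15.999 = 275.007 g/mol.
Each formula unit contains 0.80 Ca, equivalent to 0.80/1 = 0.8000 mol CaO.
M(CaO) = 1×40.078 + 1×15.999 = 56.077 g/mol.
Mass of CaO per formula unit = 0.8000 × 56.077 = 44.862 g.
CaO wt% = 44.862 / 275.007 × 100 = 16.31%.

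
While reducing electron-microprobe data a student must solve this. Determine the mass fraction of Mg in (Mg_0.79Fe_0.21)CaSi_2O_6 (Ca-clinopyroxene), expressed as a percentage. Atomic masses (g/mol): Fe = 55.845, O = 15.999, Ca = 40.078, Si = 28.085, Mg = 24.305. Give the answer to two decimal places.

Molar mass of (Mg_0.79Fe_0.21)CaSi_2O_6: 0.79·24.305 + 0.21·55.845 + 1·40.078 + 2·28.085 + 6·15.999 = 223.170 g/mol.
Mass of Mg per formula unit: 0.79 × 24.305 = 19.201 g.
Weight fraction Mg = 19.201 / 223.170 = 0.0860.

8.60 mass %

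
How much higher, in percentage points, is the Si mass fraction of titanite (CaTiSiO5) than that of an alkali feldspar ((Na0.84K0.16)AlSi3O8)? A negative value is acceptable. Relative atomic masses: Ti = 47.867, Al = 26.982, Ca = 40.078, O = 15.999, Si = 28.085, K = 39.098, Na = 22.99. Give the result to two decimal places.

-17.49 percentage points

First mineral: 28.085 g Si in 196.025 g formula = 14.33 wt% Si.
Second mineral: 84.255 g Si in 264.796 g formula = 31.82 wt% Si.
14.33% − 31.82% gives a difference of -17.49 percentage points.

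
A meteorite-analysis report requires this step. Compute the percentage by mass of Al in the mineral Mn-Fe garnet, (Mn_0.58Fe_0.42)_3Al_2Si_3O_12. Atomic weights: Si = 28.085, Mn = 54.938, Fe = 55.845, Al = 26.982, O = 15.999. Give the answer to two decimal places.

10.88 mass %

Molar mass of (Mn_0.58Fe_0.42)_3Al_2Si_3O_12: 1.74·54.938 + 1.26·55.845 + 2·26.982 + 3·28.085 + 12·15.999 = 496.164 g/mol.
Mass of Al per formula unit: 2 × 26.982 = 53.964 g.
Weight fraction Al = 53.964 / 496.164 = 0.1088.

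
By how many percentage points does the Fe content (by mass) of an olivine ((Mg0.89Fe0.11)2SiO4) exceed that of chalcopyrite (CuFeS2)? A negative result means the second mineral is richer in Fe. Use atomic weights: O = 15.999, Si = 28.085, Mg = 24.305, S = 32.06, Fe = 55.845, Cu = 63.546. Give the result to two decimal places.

Fe in (Mg0.89Fe0.11)2SiO4: molar mass 147.630 g/mol; 0.22×55.845 = 12.286 g → 8.32 wt%.
Fe in CuFeS2: molar mass 183.511 g/mol; 1×55.845 = 55.845 g → 30.43 wt%.
Difference = 8.32 − 30.43 = -22.11 percentage points.

-22.11 percentage points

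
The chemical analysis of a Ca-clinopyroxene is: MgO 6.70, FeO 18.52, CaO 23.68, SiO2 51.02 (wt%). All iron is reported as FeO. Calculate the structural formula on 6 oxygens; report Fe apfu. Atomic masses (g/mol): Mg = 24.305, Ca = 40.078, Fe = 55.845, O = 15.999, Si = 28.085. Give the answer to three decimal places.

6.70 wt% MgO ÷ 40.304 g/mol = 0.16624 mol, giving 0.16624 Mg and 0.16624 O.
18.52 wt% FeO ÷ 71.844 g/mol = 0.25778 mol, giving 0.25778 Fe and 0.25778 O.
23.68 wt% CaO ÷ 56.077 g/mol = 0.42228 mol, giving 0.42228 Ca and 0.42228 O.
51.02 wt% SiO2 ÷ 60.083 g/mol = 0.84916 mol, giving 0.84916 Si and 1.69832 O.
Oxygen sums to 2.54462; scaling by 6/2.54462 = 2.35792 puts the formula on 6 O.
Fe: 0.25778 × 2.35792 = 0.608 atoms per formula unit.

0.608 Fe apfu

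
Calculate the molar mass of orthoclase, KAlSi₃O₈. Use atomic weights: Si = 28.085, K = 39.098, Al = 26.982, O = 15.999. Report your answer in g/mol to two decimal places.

278.33 g/mol

The formula mass is the sum 1×39.098 + 1×26.982 + 3×28.085 + 8×15.999.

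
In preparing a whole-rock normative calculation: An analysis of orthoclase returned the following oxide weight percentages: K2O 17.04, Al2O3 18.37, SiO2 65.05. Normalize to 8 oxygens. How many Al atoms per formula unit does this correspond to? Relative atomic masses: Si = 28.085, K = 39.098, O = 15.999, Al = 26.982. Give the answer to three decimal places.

0.999 Al apfu

K2O (M=94.195): mol = 0.18090; K = 0.36180, O = 0.18090.
Al2O3 (M=101.961): mol = 0.18017; Al = 0.36034, O = 0.54051.
SiO2 (M=60.083): mol = 1.08267; Si = 1.08267, O = 2.16534.
ΣO = 2.88675; factor = 8/ΣO = 2.77128.
Al apfu = 0.36034 × 2.77128 = 0.999.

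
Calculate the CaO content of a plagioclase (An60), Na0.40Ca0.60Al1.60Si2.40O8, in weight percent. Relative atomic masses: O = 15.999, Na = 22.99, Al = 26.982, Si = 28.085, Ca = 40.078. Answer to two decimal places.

Molar mass of Na0.40Ca0.60Al1.60Si2.40O8 = 0.40×22.99 + 0.60×40.078 + 1.60×26.982 + 2.40×28.085 + 8×15.999 = 271.810 g/mol.
Each formula unit contains 0.60 Ca, equivalent to 0.60/1 = 0.6000 mol CaO.
M(CaO) = 1×40.078 + 1×15.999 = 56.077 g/mol.
Mass of CaO per formula unit = 0.6000 × 56.077 = 33.646 g.
CaO wt% = 33.646 / 271.810 × 100 = 12.38%.

12.38 wt%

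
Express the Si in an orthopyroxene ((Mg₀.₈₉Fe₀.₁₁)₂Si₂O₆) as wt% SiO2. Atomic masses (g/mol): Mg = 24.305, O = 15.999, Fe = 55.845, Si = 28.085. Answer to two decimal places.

Formula mass = 207.713 g/mol.
2 Si → 2.0000 mol SiO2 per formula unit; M(SiO2) = 60.083, so SiO2 mass = 120.166 g.
120.166/207.713 × 100 = 57.85 wt%.

57.85 wt%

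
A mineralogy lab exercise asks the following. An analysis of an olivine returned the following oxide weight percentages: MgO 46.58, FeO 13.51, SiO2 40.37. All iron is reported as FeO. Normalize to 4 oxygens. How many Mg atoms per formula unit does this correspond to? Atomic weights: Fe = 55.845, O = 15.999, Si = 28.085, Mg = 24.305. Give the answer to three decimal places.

MgO (M=40.304): mol = 1.15572; Mg = 1.15572, O = 1.15572.
FeO (M=71.844): mol = 0.18805; Fe = 0.18805, O = 0.18805.
SiO2 (M=60.083): mol = 0.67190; Si = 0.67190, O = 1.34380.
ΣO = 2.68757; factor = 4/ΣO = 1.48833.
Mg apfu = 1.15572 × 1.48833 = 1.720.

1.720 Mg apfu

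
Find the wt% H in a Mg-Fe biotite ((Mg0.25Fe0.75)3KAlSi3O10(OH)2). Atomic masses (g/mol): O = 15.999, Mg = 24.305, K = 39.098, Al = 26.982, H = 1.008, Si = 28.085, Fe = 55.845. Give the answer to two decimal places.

0.41 weight percent

Molar mass of (Mg0.25Fe0.75)3KAlSi3O10(OH)2: 0.75·24.305 + 2.25·55.845 + 1·39.098 + 1·26.982 + 3·28.085 + 12·15.999 + 2·1.008 = 488.219 g/mol.
Mass of H per formula unit: 2 × 1.008 = 2.016 g.
Weight fraction H = 2.016 / 488.219 = 0.0041.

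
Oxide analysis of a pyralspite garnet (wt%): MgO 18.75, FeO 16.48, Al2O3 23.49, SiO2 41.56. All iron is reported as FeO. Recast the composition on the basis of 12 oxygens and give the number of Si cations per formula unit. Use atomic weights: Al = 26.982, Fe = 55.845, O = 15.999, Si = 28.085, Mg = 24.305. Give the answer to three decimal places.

18.75 wt% MgO ÷ 40.304 g/mol = 0.46521 mol, giving 0.46521 Mg and 0.46521 O.
16.48 wt% FeO ÷ 71.844 g/mol = 0.22939 mol, giving 0.22939 Fe and 0.22939 O.
23.49 wt% Al2O3 ÷ 101.961 g/mol = 0.23038 mol, giving 0.46076 Al and 0.69114 O.
41.56 wt% SiO2 ÷ 60.083 g/mol = 0.69171 mol, giving 0.69171 Si and 1.38342 O.
Oxygen sums to 2.76916; scaling by 12/2.76916 = 4.33344 puts the formula on 12 O.
Si: 0.69171 × 4.33344 = 2.997 atoms per formula unit.

2.997 Si apfu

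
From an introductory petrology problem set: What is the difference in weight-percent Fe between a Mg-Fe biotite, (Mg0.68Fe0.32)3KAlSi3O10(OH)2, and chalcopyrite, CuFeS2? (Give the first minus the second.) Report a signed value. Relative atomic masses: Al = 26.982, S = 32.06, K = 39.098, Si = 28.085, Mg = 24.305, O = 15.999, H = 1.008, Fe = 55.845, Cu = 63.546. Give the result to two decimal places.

-18.45 percentage points

M((Mg0.68Fe0.32)3KAlSi3O10(OH)2) = 447.532 g/mol, so wt% Fe = 53.611/447.532 × 100 = 11.98%.
M(CuFeS2) = 183.511 g/mol, so wt% Fe = 55.845/183.511 × 100 = 30.43%.
11.98 − 30.43 = -18.45 pp.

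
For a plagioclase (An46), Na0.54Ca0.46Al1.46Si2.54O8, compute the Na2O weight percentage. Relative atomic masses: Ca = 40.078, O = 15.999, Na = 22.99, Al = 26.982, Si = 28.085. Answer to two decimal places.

Molar mass of Na0.54Ca0.46Al1.46Si2.54O8 = 0.54*22.99 + 0.46*40.078 + 1.46*26.982 + 2.54*28.085 + 8*15.999 = 269.572 g/mol.
Each formula unit contains 0.54 Na, equivalent to 0.54/2 = 0.2700 mol Na2O.
M(Na2O) = 2×22.99 + 1×15.999 = 61.979 g/mol.
Mass of Na2O per formula unit = 0.2700 × 61.979 = 16.734 g.
Na2O wt% = 16.734 / 269.572 × 100 = 6.21%.

6.21 wt%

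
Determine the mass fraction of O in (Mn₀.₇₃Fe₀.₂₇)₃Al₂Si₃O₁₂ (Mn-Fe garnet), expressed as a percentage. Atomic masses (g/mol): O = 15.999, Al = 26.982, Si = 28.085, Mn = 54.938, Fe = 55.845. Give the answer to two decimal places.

Molar mass of (Mn₀.₇₃Fe₀.₂₇)₃Al₂Si₃O₁₂: 2.19·54.938 + 0.81·55.845 + 2·26.982 + 3·28.085 + 12·15.999 = 495.756 g/mol.
Mass of O per formula unit: 12 × 15.999 = 191.988 g.
Weight fraction O = 191.988 / 495.756 = 0.3873.

38.73 wt%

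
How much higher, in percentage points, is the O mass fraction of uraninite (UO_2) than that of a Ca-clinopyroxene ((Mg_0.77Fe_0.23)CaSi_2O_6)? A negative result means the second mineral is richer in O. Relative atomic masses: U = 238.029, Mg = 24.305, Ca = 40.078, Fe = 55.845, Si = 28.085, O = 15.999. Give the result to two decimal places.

-31.04 percentage points

First mineral: 31.998 g O in 270.027 g formula = 11.85 wt% O.
Second mineral: 95.994 g O in 223.801 g formula = 42.89 wt% O.
11.85% − 42.89% gives a difference of -31.04 percentage points.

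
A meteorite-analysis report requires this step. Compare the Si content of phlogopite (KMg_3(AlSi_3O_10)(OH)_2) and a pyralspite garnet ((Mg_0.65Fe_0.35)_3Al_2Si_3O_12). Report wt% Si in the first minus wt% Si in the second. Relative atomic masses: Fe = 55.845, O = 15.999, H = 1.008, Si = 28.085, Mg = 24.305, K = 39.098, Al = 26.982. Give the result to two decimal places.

0.88 percentage points

M(KMg_3(AlSi_3O_10)(OH)_2) = 417.254 g/mol, so wt% Si = 84.255/417.254 × 100 = 20.19%.
M((Mg_0.65Fe_0.35)_3Al_2Si_3O_12) = 436.239 g/mol, so wt% Si = 84.255/436.239 × 100 = 19.31%.
20.19 − 19.31 = 0.88 pp.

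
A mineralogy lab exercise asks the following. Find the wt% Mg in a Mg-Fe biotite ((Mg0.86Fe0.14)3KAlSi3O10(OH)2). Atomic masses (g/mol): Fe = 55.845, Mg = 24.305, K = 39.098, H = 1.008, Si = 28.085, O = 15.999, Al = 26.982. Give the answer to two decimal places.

14.57 wt%

Formula mass = 2.58×24.305 + 0.42×55.845 + 1×39.098 + 1×26.982 + 3×28.085 + 12×15.999 + 2×1.008 = 430.501 g/mol, of which 62.707 g is Mg.
So Mg makes up 62.707/430.501 = 0.1457 of the mass, i.e. 14.57%.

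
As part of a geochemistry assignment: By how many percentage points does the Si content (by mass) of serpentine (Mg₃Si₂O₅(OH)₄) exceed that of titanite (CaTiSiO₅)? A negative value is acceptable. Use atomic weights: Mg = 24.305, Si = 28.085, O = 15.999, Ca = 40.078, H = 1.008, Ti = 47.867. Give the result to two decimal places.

Si in Mg₃Si₂O₅(OH)₄: molar mass 277.108 g/mol; 2×28.085 = 56.170 g → 20.27 wt%.
Si in CaTiSiO₅: molar mass 196.025 g/mol; 1×28.085 = 28.085 g → 14.33 wt%.
Difference = 20.27 − 14.33 = 5.94 percentage points.

5.94 percentage points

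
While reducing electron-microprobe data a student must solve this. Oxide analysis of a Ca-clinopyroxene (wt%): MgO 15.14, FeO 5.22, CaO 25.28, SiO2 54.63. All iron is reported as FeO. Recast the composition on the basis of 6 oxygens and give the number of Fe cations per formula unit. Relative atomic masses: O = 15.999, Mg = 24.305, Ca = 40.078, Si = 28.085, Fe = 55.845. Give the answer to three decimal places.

0.160 Fe apfu

MgO: 15.14/40.304 = 0.37565 mol → 0.37565 mol Mg, 0.37565 mol O.
FeO: 5.22/71.844 = 0.07266 mol → 0.07266 mol Fe, 0.07266 mol O.
CaO: 25.28/56.077 = 0.45081 mol → 0.45081 mol Ca, 0.45081 mol O.
SiO2: 54.63/60.083 = 0.90924 mol → 0.90924 mol Si, 1.81848 mol O.
Total oxygen = 2.71760 mol. Normalization factor = 6/2.71760 = 2.20783.
Fe per 6 O = 0.07266 × 2.20783 = 0.160.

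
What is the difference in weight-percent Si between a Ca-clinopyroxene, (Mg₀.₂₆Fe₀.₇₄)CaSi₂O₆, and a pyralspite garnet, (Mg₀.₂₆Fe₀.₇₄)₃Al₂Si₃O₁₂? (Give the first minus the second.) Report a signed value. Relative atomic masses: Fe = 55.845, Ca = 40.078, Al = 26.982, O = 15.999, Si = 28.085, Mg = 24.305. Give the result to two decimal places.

First mineral: 56.170 g Si in 239.887 g formula = 23.42 wt% Si.
Second mineral: 84.255 g Si in 473.141 g formula = 17.81 wt% Si.
23.42% − 17.81% gives a difference of 5.61 percentage points.

5.61 percentage points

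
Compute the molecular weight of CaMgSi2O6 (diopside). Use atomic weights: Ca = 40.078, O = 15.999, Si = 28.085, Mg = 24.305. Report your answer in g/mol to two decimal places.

Ca: 1 × 40.078 = 40.0780
Mg: 1 × 24.305 = 24.3050
Si: 2 × 28.085 = 56.1700
O: 6 × 15.999 = 95.9940
Summing the contributions gives the formula mass.

216.55 g/mol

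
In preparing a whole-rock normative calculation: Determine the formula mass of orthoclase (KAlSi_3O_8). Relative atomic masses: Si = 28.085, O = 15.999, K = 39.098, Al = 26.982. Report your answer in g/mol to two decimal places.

278.33 g/mol

The formula mass is the sum 1×39.098 + 1×26.982 + 3×28.085 + 8×15.999.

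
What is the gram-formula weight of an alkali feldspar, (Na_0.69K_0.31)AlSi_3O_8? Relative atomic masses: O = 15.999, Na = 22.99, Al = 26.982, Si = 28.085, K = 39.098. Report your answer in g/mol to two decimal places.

267.21 g/mol

Na: 0.69 × 22.99 = 15.8631
K: 0.31 × 39.098 = 12.1204
Al: 1 × 26.982 = 26.9820
Si: 3 × 28.085 = 84.2550
O: 8 × 15.999 = 127.9920
Summing the contributions gives the formula mass.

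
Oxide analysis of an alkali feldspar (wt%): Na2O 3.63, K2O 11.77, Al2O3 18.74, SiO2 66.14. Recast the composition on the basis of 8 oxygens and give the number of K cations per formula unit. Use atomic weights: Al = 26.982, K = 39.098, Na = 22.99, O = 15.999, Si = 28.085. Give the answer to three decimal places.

0.681 K apfu

Na2O (M=61.979): mol = 0.05857; Na = 0.11714, O = 0.05857.
K2O (M=94.195): mol = 0.12495; K = 0.24990, O = 0.12495.
Al2O3 (M=101.961): mol = 0.18380; Al = 0.36760, O = 0.55140.
SiO2 (M=60.083): mol = 1.10081; Si = 1.10081, O = 2.20162.
ΣO = 2.93654; factor = 8/ΣO = 2.72429.
K apfu = 0.24990 × 2.72429 = 0.681.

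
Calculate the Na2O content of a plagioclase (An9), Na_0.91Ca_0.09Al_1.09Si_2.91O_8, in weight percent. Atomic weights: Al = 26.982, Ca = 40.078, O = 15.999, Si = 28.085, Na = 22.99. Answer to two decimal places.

10.70 wt%

Molar mass of Na_0.91Ca_0.09Al_1.09Si_2.91O_8 = 0.91·22.99 + 0.09·40.078 + 1.09·26.982 + 2.91·28.085 + 8·15.999 = 263.658 g/mol.
Each formula unit contains 0.91 Na, equivalent to 0.91/2 = 0.4550 mol Na2O.
M(Na2O) = 2×22.99 + 1×15.999 = 61.979 g/mol.
Mass of Na2O per formula unit = 0.4550 × 61.979 = 28.200 g.
Na2O wt% = 28.200 / 263.658 × 100 = 10.70%.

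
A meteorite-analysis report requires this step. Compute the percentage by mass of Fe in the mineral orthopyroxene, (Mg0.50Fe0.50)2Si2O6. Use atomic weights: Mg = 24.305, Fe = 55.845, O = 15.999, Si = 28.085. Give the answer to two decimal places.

Formula mass = 1*24.305 + 1*55.845 + 2*28.085 + 6*15.999 = 232.314 g/mol, of which 55.845 g is Fe.
So Fe makes up 55.845/232.314 = 0.2404 of the mass, i.e. 24.04%.

24.04 weight percent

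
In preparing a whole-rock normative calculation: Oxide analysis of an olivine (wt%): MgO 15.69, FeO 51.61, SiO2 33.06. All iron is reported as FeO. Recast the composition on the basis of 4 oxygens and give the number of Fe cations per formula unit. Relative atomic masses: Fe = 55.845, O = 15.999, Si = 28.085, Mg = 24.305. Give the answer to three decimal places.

1.301 Fe apfu

MgO (M=40.304): mol = 0.38929; Mg = 0.38929, O = 0.38929.
FeO (M=71.844): mol = 0.71836; Fe = 0.71836, O = 0.71836.
SiO2 (M=60.083): mol = 0.55024; Si = 0.55024, O = 1.10048.
ΣO = 2.20813; factor = 4/ΣO = 1.81149.
Fe apfu = 0.71836 × 1.81149 = 1.301.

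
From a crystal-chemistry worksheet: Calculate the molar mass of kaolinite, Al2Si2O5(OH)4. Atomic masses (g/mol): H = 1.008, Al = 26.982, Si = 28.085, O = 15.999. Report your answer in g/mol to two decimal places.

258.16 g/mol

M = 2*26.982 + 2*28.085 + 9*15.999 + 4*1.008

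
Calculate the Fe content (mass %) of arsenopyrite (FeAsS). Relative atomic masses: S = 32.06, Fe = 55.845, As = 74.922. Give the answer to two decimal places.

34.30 mass %

Formula mass = 1×55.845 + 1×74.922 + 1×32.06 = 162.827 g/mol, of which 55.845 g is Fe.
So Fe makes up 55.845/162.827 = 0.3430 of the mass, i.e. 34.30%.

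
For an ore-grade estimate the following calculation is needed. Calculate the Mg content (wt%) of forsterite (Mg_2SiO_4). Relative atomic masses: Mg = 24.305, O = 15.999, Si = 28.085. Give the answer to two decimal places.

Molar mass of Mg_2SiO_4: 2*24.305 + 1*28.085 + 4*15.999 = 140.691 g/mol.
Mass of Mg per formula unit: 2 × 24.305 = 48.610 g.
Weight fraction Mg = 48.610 / 140.691 = 0.3455.

34.55 wt%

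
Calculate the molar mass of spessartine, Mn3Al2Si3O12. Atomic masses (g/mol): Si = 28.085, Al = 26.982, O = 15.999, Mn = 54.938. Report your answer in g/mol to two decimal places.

495.02 g/mol

The formula mass is the sum 3×54.938 + 2×26.982 + 3×28.085 + 12×15.999.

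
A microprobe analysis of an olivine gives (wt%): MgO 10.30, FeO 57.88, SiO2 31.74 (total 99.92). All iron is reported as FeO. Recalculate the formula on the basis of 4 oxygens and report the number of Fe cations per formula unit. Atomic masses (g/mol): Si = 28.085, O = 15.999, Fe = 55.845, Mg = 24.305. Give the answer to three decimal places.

1.522 Fe apfu

MgO: 10.30/40.304 = 0.25556 mol → 0.25556 mol Mg, 0.25556 mol O.
FeO: 57.88/71.844 = 0.80563 mol → 0.80563 mol Fe, 0.80563 mol O.
SiO2: 31.74/60.083 = 0.52827 mol → 0.52827 mol Si, 1.05654 mol O.
Total oxygen = 2.11773 mol. Normalization factor = 4/2.11773 = 1.88881.
Fe per 4 O = 0.80563 × 1.88881 = 1.522.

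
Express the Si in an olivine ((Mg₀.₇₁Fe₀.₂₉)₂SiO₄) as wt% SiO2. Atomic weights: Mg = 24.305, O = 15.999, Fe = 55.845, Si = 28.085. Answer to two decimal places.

37.79 wt%

Formula mass = 158.984 g/mol.
1 Si → 1.0000 mol SiO2 per formula unit; M(SiO2) = 60.083, so SiO2 mass = 60.083 g.
60.083/158.984 × 100 = 37.79 wt%.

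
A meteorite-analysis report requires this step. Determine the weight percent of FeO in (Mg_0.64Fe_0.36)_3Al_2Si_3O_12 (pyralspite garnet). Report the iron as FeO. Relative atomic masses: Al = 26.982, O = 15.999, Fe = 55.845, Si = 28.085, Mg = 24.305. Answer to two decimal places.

17.75 wt%

Molar mass of (Mg_0.64Fe_0.36)_3Al_2Si_3O_12 = 1.92*24.305 + 1.08*55.845 + 2*26.982 + 3*28.085 + 12*15.999 = 437.185 g/mol.
Each formula unit contains 1.08 Fe, equivalent to 1.08/1 = 1.0800 mol FeO.
M(FeO) = 1×55.845 + 1×15.999 = 71.844 g/mol.
Mass of FeO per formula unit = 1.0800 × 71.844 = 77.592 g.
FeO wt% = 77.592 / 437.185 × 100 = 17.75%.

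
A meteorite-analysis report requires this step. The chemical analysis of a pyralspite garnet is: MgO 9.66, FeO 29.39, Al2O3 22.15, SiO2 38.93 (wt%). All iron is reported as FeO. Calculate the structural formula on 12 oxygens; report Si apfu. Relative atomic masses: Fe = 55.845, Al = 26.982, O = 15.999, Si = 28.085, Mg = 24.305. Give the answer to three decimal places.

2.995 Si apfu

MgO (M=40.304): mol = 0.23968; Mg = 0.23968, O = 0.23968.
FeO (M=71.844): mol = 0.40908; Fe = 0.40908, O = 0.40908.
Al2O3 (M=101.961): mol = 0.21724; Al = 0.43448, O = 0.65172.
SiO2 (M=60.083): mol = 0.64794; Si = 0.64794, O = 1.29588.
ΣO = 2.59636; factor = 12/ΣO = 4.62186.
Si apfu = 0.64794 × 4.62186 = 2.995.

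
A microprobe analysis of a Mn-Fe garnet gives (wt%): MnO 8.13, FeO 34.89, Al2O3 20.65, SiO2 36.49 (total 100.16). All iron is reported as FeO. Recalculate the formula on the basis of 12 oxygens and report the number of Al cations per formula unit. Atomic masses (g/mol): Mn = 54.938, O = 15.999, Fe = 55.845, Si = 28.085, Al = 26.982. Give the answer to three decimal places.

MnO (M=70.937): mol = 0.11461; Mn = 0.11461, O = 0.11461.
FeO (M=71.844): mol = 0.48564; Fe = 0.48564, O = 0.48564.
Al2O3 (M=101.961): mol = 0.20253; Al = 0.40506, O = 0.60759.
SiO2 (M=60.083): mol = 0.60733; Si = 0.60733, O = 1.21466.
ΣO = 2.42250; factor = 12/ΣO = 4.95356.
Al apfu = 0.40506 × 4.95356 = 2.006.

2.006 Al apfu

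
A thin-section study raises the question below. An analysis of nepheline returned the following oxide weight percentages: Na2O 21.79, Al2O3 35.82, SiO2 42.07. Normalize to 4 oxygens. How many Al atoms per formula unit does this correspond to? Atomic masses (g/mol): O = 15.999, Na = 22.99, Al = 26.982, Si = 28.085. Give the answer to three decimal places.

21.79 wt% Na2O ÷ 61.979 g/mol = 0.35157 mol, giving 0.70314 Na and 0.35157 O.
35.82 wt% Al2O3 ÷ 101.961 g/mol = 0.35131 mol, giving 0.70262 Al and 1.05393 O.
42.07 wt% SiO2 ÷ 60.083 g/mol = 0.70020 mol, giving 0.70020 Si and 1.40040 O.
Oxygen sums to 2.80590; scaling by 4/2.80590 = 1.42557 puts the formula on 4 O.
Al: 0.70262 × 1.42557 = 1.002 atoms per formula unit.

1.002 Al apfu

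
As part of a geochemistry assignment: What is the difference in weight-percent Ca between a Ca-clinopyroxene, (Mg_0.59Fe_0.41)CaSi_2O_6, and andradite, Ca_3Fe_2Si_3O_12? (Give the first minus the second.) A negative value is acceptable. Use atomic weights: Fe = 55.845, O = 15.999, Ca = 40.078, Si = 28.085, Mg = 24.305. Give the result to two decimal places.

M((Mg_0.59Fe_0.41)CaSi_2O_6) = 229.478 g/mol, so wt% Ca = 40.078/229.478 × 100 = 17.46%.
M(Ca_3Fe_2Si_3O_12) = 508.167 g/mol, so wt% Ca = 120.234/508.167 × 100 = 23.66%.
17.46 − 23.66 = -6.20 pp.

-6.20 percentage points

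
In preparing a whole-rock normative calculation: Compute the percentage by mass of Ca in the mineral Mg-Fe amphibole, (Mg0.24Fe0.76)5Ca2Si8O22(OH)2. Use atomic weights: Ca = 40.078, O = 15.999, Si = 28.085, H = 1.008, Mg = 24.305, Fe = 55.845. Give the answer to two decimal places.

8.60 weight percent

M((Mg0.24Fe0.76)5Ca2Si8O22(OH)2) = 932.205 g/mol.
Ca contributes 2 × 40.078 = 80.156 g per mole.
80.156/932.205 = 0.0860 → 8.60%.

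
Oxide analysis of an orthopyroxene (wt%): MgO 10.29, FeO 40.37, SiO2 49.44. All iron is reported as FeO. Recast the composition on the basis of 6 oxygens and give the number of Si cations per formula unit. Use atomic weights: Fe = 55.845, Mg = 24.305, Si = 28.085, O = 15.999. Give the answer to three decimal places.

10.29 wt% MgO ÷ 40.304 g/mol = 0.25531 mol, giving 0.25531 Mg and 0.25531 O.
40.37 wt% FeO ÷ 71.844 g/mol = 0.56191 mol, giving 0.56191 Fe and 0.56191 O.
49.44 wt% SiO2 ÷ 60.083 g/mol = 0.82286 mol, giving 0.82286 Si and 1.64572 O.
Oxygen sums to 2.46294; scaling by 6/2.46294 = 2.43611 puts the formula on 6 O.
Si: 0.82286 × 2.43611 = 2.005 atoms per formula unit.

2.005 Si apfu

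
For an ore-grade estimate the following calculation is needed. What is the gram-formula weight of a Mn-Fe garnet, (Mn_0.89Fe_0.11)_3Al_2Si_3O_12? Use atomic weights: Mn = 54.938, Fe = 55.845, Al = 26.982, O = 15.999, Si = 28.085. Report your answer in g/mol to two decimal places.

M = 2.67·54.938 + 0.33·55.845 + 2·26.982 + 3·28.085 + 12·15.999

495.32 g/mol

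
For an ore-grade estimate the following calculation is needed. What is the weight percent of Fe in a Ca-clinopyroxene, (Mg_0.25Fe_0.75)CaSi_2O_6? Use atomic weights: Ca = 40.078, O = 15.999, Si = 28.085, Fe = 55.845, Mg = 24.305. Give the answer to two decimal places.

Molar mass of (Mg_0.25Fe_0.75)CaSi_2O_6: 0.25*24.305 + 0.75*55.845 + 1*40.078 + 2*28.085 + 6*15.999 = 240.202 g/mol.
Mass of Fe per formula unit: 0.75 × 55.845 = 41.884 g.
Weight fraction Fe = 41.884 / 240.202 = 0.1744.

17.44 weight percent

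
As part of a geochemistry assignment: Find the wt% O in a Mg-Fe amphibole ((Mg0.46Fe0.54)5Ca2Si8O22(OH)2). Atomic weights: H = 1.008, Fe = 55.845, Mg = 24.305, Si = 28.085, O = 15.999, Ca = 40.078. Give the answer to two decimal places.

M((Mg0.46Fe0.54)5Ca2Si8O22(OH)2) = 897.511 g/mol.
O contributes 24 × 15.999 = 383.976 g per mole.
383.976/897.511 = 0.4278 → 42.78%.

42.78 wt%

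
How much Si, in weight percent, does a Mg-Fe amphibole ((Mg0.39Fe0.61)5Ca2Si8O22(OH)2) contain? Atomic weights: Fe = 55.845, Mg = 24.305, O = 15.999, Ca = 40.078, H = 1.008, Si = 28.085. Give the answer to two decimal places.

M((Mg0.39Fe0.61)5Ca2Si8O22(OH)2) = 908.550 g/mol.
Si contributes 8 × 28.085 = 224.680 g per mole.
224.680/908.550 = 0.2473 → 24.73%.

24.73 weight percent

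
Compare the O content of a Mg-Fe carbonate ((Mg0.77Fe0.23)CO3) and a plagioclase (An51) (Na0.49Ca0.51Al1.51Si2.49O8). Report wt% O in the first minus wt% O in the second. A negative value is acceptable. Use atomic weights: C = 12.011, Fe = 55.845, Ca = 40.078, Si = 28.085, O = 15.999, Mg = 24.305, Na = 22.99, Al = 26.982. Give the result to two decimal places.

O in (Mg0.77Fe0.23)CO3: molar mass 91.567 g/mol; 3×15.999 = 47.997 g → 52.42 wt%.
O in Na0.49Ca0.51Al1.51Si2.49O8: molar mass 270.371 g/mol; 8×15.999 = 127.992 g → 47.34 wt%.
Difference = 52.42 − 47.34 = 5.08 percentage points.

5.08 percentage points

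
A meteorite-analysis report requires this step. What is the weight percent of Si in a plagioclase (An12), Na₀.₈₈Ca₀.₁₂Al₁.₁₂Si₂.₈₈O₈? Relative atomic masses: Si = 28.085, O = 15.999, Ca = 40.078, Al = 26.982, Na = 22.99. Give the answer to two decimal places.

30.62 mass %

Formula mass = 0.88·22.99 + 0.12·40.078 + 1.12·26.982 + 2.88·28.085 + 8·15.999 = 264.137 g/mol, of which 80.885 g is Si.
So Si makes up 80.885/264.137 = 0.3062 of the mass, i.e. 30.62%.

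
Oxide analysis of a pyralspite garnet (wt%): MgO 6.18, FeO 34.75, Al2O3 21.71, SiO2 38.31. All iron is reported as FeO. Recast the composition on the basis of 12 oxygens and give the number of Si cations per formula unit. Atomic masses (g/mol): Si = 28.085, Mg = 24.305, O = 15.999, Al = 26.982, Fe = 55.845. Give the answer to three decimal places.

6.18 wt% MgO ÷ 40.304 g/mol = 0.15333 mol, giving 0.15333 Mg and 0.15333 O.
34.75 wt% FeO ÷ 71.844 g/mol = 0.48369 mol, giving 0.48369 Fe and 0.48369 O.
21.71 wt% Al2O3 ÷ 101.961 g/mol = 0.21292 mol, giving 0.42584 Al and 0.63876 O.
38.31 wt% SiO2 ÷ 60.083 g/mol = 0.63762 mol, giving 0.63762 Si and 1.27524 O.
Oxygen sums to 2.55102; scaling by 12/2.55102 = 4.70400 puts the formula on 12 O.
Si: 0.63762 × 4.70400 = 2.999 atoms per formula unit.

2.999 Si apfu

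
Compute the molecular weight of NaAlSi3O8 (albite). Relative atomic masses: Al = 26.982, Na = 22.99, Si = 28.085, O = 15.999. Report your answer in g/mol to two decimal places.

262.22 g/mol

M = 1(22.99) + 1(26.982) + 3(28.085) + 8(15.999)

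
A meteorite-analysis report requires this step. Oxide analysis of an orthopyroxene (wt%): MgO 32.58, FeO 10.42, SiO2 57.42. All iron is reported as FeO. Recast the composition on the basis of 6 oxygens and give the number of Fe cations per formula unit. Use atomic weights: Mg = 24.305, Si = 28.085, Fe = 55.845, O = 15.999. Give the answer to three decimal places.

0.304 Fe apfu

MgO: 32.58/40.304 = 0.80836 mol → 0.80836 mol Mg, 0.80836 mol O.
FeO: 10.42/71.844 = 0.14504 mol → 0.14504 mol Fe, 0.14504 mol O.
SiO2: 57.42/60.083 = 0.95568 mol → 0.95568 mol Si, 1.91136 mol O.
Total oxygen = 2.86476 mol. Normalization factor = 6/2.86476 = 2.09442.
Fe per 6 O = 0.14504 × 2.09442 = 0.304.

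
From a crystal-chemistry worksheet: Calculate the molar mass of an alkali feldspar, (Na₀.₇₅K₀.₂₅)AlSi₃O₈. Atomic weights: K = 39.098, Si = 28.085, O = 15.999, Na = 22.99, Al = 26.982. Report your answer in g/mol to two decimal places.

266.25 g/mol

The formula mass is the sum 0.75(22.99) + 0.25(39.098) + 1(26.982) + 3(28.085) + 8(15.999).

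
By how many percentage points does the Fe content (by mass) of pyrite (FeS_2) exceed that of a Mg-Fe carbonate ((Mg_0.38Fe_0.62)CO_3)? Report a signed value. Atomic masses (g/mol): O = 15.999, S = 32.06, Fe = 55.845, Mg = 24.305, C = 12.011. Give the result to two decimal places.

M(FeS_2) = 119.965 g/mol, so wt% Fe = 55.845/119.965 × 100 = 46.55%.
M((Mg_0.38Fe_0.62)CO_3) = 103.868 g/mol, so wt% Fe = 34.624/103.868 × 100 = 33.33%.
46.55 − 33.33 = 13.22 pp.

13.22 percentage points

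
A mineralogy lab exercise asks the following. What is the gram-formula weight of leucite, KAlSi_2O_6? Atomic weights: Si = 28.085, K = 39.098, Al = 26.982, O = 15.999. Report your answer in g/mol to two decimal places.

218.24 g/mol

K: 1 × 39.098 = 39.0980
Al: 1 × 26.982 = 26.9820
Si: 2 × 28.085 = 56.1700
O: 6 × 15.999 = 95.9940
Summing the contributions gives the formula mass.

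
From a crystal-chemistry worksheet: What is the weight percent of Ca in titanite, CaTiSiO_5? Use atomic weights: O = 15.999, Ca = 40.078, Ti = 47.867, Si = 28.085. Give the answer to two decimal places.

Formula mass = 1×40.078 + 1×47.867 + 1×28.085 + 5×15.999 = 196.025 g/mol, of which 40.078 g is Ca.
So Ca makes up 40.078/196.025 = 0.2045 of the mass, i.e. 20.45%.

20.45 mass %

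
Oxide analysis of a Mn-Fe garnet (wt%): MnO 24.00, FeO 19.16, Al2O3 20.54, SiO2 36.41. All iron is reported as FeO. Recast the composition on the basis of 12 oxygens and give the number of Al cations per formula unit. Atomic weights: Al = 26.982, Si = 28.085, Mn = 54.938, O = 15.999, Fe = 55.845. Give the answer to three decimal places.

1.997 Al apfu

MnO (M=70.937): mol = 0.33833; Mn = 0.33833, O = 0.33833.
FeO (M=71.844): mol = 0.26669; Fe = 0.26669, O = 0.26669.
Al2O3 (M=101.961): mol = 0.20145; Al = 0.40290, O = 0.60435.
SiO2 (M=60.083): mol = 0.60600; Si = 0.60600, O = 1.21200.
ΣO = 2.42137; factor = 12/ΣO = 4.95587.
Al apfu = 0.40290 × 4.95587 = 1.997.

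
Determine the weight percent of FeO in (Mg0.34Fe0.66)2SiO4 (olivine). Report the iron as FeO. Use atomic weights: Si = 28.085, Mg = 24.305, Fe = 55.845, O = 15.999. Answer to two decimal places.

52.01 wt%

M((Mg0.34Fe0.66)2SiO4) = 182.324 g/mol; M(FeO) = 71.844 g/mol.
Moles FeO per formula unit = 1.32 Fe ÷ 1 = 1.3200.
FeO fraction = (1.3200 × 71.844) / 182.324 = 94.834/182.324 = 0.5201.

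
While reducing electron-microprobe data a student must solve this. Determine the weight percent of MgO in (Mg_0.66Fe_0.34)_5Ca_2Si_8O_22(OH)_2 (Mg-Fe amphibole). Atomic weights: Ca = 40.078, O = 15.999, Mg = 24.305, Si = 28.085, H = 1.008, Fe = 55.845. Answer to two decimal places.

M((Mg_0.66Fe_0.34)_5Ca_2Si_8O_22(OH)_2) = 865.971 g/mol; M(MgO) = 40.304 g/mol.
Moles MgO per formula unit = 3.30 Mg ÷ 1 = 3.3000.
MgO fraction = (3.3000 × 40.304) / 865.971 = 133.003/865.971 = 0.1536.

15.36 wt%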